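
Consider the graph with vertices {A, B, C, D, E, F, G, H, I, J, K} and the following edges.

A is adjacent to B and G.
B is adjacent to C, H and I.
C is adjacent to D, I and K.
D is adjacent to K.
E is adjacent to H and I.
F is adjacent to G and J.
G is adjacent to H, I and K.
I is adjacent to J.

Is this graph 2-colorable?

C, D, K are mutually adjacent, so at least 3 colors are needed.
So 2 colors are not enough.

No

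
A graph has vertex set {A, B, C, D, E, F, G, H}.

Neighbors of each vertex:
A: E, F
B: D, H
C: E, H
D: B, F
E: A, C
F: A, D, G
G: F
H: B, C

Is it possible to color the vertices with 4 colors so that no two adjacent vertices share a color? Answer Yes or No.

Yes

The chromatic number is 3. The cycle F-A-E-C-H-B-D-F has odd length 7, so it cannot be 2-colored; at least 3 colors are needed.
3 colors suffice: color 1 → {B, C, F}; color 2 → {D, E, G, H}; color 3 → {A}.
Since 4 ≥ 3, a proper 4-coloring certainly exists.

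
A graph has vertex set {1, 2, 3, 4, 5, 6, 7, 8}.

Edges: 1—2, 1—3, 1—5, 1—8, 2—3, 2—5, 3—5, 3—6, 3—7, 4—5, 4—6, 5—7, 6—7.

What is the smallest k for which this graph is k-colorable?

1, 2, 3, 5 form a clique, so at least 4 colors are needed.
4 colors suffice: color a → {3, 4, 8}; color b → {5, 6}; color c → {1, 7}; color d → {2}. Every edge joins two different colors.

4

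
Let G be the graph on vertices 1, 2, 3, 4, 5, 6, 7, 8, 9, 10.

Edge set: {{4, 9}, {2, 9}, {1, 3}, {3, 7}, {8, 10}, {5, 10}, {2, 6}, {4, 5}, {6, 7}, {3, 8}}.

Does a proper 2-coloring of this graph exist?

No

The cycle 6-2-9-4-5-10-8-3-7-6 has odd length 9, so it cannot be 2-colored; at least 3 colors are needed.
So 2 colors are not enough.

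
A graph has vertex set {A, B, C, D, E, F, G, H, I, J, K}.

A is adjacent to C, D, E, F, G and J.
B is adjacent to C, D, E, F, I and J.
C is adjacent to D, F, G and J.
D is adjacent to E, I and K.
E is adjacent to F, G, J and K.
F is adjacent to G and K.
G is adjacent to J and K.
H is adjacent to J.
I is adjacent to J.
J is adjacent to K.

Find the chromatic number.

4

A, C, F, G are mutually adjacent (a clique of size 4), so at least 4 colors are needed.
One proper 4-coloring: A=4, B=3, C=2, D=1, E=2, F=1, G=3, H=2, I=2, J=1, K=4. Every edge joins two different colors.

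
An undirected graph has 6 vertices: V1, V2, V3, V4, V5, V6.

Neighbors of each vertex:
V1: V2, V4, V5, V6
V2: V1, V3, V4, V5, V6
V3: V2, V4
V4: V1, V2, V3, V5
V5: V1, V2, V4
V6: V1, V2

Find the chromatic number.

4

V1, V2, V4, V5 form a clique, so at least 4 colors are needed.
4 colors suffice: color 1 → {V2}; color 2 → {V1, V3}; color 3 → {V4, V6}; color 4 → {V5}. Each edge has distinct colors on its endpoints.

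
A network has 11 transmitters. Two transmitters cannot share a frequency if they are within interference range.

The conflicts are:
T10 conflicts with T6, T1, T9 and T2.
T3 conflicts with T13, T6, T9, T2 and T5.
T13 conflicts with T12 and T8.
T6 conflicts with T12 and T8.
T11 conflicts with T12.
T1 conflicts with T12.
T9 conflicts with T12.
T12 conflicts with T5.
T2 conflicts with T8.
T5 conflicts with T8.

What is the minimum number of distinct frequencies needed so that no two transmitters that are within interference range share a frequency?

T6 and T12 conflict, so at least 2 frequencies are needed.
2 frequencies suffice: frequency 1 → {T10, T3, T12, T8}; frequency 2 → {T13, T6, T11, T1, T9, T2, T5}. Every pair that conflicts lands in different frequencies.

2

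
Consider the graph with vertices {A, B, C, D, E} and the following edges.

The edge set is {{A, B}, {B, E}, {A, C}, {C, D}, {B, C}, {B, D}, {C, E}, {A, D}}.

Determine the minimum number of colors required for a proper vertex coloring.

A, B, C, D form a clique, so at least 4 colors are needed.
One proper 4-coloring: A=3, B=1, C=2, D=4, E=3. Every edge joins two different colors.

4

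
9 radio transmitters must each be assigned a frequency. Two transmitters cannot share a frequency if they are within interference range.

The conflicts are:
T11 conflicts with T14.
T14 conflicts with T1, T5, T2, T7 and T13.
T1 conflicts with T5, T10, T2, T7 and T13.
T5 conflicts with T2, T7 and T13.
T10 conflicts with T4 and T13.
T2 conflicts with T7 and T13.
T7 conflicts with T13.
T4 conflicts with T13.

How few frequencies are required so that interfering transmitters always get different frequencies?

6

T14, T1, T5, T2, T7, T13 pairwise conflict, so at least 6 frequencies are needed.
6 frequencies suffice: frequency 1 → {T11, T13}; frequency 2 → {T1, T4}; frequency 3 → {T14, T10}; frequency 4 → {T5}; frequency 5 → {T2}; frequency 6 → {T7}. Each listed conflict is separated.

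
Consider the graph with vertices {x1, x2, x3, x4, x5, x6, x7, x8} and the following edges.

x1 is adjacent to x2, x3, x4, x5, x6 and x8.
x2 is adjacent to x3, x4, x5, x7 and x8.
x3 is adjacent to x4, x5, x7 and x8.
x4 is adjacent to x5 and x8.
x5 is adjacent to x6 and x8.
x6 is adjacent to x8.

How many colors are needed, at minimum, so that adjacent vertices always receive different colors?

x1, x2, x3, x4, x5, x8 are mutually adjacent (a clique of size 6), so at least 6 colors are needed.
6 colors suffice: color 1 → {x5, x7}; color 2 → {x2, x6}; color 3 → {x3}; color 4 → {x8}; color 5 → {x1}; color 6 → {x4}. Every edge joins two different colors.

6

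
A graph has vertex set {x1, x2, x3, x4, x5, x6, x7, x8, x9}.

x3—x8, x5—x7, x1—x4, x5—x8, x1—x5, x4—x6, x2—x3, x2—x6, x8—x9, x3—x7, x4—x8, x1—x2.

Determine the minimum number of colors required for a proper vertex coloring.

3

The cycle x8-x4-x6-x2-x3-x8 has odd length 5, so it cannot be 2-colored; at least 3 colors are needed.
3 colors suffice: color 1 → {x1, x6, x7, x8}; color 2 → {x2, x4, x5, x9}; color 3 → {x3}. Each edge has distinct colors on its endpoints.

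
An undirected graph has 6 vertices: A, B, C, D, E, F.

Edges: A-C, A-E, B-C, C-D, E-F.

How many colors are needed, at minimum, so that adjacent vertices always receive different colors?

2

A and E are adjacent, so at least 2 colors are needed.
2 colors suffice: color red → {C, E}; color blue → {A, B, D, F}. Each edge has distinct colors on its endpoints.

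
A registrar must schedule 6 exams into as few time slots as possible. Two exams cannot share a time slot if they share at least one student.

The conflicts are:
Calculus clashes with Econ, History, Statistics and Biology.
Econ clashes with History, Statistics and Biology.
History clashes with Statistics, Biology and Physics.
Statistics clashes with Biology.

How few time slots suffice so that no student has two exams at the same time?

5

Calculus, Econ, History, Statistics, Biology all conflict with each other, so at least 5 time slots are needed.
5 time slots suffice: Calculus=2, Econ=3, History=1, Statistics=5, Biology=4, Physics=2. Each listed conflict is separated.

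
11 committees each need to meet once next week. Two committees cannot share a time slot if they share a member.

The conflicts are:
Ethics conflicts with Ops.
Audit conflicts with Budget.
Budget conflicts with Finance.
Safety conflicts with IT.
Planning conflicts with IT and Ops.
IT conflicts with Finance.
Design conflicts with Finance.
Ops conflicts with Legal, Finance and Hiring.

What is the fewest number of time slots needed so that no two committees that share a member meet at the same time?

Ethics and Ops conflict, so at least 2 time slots are needed.
Using 2 time slots: Ethics=2, Audit=2, Budget=1, Safety=2, Planning=2, IT=1, Design=1, Ops=1, Legal=2, Finance=2, Hiring=2. No two conflicting committees share a time slot.

2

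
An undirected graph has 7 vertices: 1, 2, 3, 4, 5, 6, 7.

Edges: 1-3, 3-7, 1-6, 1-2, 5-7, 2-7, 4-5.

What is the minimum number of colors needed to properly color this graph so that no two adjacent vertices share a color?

2 and 7 are adjacent, so at least 2 colors are needed.
2 colors suffice: color red → {1, 4, 7}; color blue → {2, 3, 5, 6}. Each edge has distinct colors on its endpoints.

2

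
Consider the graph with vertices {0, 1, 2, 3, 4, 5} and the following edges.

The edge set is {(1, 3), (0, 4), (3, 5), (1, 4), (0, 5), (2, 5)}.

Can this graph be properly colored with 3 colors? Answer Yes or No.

Yes

The chromatic number is 3. The cycle 0-5-3-1-4-0 has odd length 5, so it cannot be 2-colored; at least 3 colors are needed.
3 colors suffice: 0=b, 1=a, 2=b, 3=b, 4=c, 5=a.
That is already a proper 3-coloring.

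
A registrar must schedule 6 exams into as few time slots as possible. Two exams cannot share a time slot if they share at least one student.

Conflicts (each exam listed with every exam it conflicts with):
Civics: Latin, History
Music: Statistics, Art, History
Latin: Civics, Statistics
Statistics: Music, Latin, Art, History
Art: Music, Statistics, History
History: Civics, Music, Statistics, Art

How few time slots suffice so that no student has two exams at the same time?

4

Music, Statistics, Art, History pairwise conflict, so at least 4 time slots are needed.
Using 4 time slots: Civics=2, Music=4, Latin=1, Statistics=2, Art=3, History=1. Every pair that conflicts lands in different time slots.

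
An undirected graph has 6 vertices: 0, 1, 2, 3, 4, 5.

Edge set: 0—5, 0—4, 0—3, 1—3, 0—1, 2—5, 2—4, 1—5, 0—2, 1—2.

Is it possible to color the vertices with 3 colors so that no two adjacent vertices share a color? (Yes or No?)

No

0, 1, 2, 5 are mutually adjacent (a clique of size 4), so at least 4 colors are needed.
So 3 colors are not enough.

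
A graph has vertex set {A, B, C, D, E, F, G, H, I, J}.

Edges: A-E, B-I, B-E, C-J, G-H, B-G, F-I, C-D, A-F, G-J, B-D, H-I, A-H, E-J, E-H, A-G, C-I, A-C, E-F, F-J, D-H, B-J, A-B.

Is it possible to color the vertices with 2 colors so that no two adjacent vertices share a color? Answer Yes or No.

No

A, E, H are pairwise adjacent, so at least 3 colors are needed.
So 2 colors are not enough.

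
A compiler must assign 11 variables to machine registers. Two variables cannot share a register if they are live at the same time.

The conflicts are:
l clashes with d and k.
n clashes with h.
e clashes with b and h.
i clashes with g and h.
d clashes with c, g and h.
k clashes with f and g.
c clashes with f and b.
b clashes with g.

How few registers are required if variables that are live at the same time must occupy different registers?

3

The cycle c-d-h-e-b-c has odd length 5, so it cannot be 2-colored; at least 3 registers are needed.
Using 3 registers: l=1, n=2, e=3, i=2, d=2, k=2, c=1, f=3, b=2, g=1, h=1. Every pair that conflicts lands in different registers.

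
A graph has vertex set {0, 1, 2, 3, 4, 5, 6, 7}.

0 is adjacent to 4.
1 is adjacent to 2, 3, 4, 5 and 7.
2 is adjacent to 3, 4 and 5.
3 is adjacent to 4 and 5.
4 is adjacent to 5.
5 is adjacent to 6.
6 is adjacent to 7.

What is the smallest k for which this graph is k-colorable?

1, 2, 3, 4, 5 form a clique, so at least 5 colors are needed.
5 colors suffice: color red → {4, 7}; color blue → {0, 5}; color green → {1, 6}; color yellow → {2}; color purple → {3}. Each edge has distinct colors on its endpoints.

5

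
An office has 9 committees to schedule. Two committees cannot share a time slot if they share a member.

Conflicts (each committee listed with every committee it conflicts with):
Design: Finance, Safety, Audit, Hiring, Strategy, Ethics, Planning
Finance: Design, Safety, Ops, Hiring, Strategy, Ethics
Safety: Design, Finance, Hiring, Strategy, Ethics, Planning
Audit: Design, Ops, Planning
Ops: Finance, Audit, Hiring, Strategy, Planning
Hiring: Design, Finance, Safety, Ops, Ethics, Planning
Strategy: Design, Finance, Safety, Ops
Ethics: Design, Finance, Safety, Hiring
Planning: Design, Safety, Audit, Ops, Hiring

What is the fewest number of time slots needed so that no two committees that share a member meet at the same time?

Design, Finance, Safety, Hiring, Ethics are mutually in conflict, so at least 5 time slots are needed.
5 time slots suffice: time slot 1 → {Design, Ops}; time slot 2 → {Finance, Planning}; time slot 3 → {Audit, Hiring, Strategy}; time slot 4 → {Safety}; time slot 5 → {Ethics}. Each listed conflict is separated.

5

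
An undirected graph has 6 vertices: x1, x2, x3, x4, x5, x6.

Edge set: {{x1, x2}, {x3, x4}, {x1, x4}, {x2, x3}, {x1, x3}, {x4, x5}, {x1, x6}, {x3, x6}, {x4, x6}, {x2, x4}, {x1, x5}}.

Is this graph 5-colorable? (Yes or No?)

The chromatic number is 4. x1, x3, x4, x6 are pairwise adjacent (a clique of size 4), so at least 4 colors are needed.
4 colors suffice: color 1 → {x1}; color 2 → {x4}; color 3 → {x3, x5}; color 4 → {x2, x6}.
Since 5 ≥ 4, a proper 5-coloring certainly exists.

Yes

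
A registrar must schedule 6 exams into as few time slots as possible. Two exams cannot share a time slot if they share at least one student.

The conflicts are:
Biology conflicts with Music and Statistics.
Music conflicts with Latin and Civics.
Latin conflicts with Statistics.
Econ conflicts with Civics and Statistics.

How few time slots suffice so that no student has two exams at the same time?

3

The cycle Statistics-Latin-Music-Civics-Econ-Statistics has odd length 5, so it cannot be 2-colored; at least 3 time slots are needed.
3 time slots suffice: time slot 1 → {Music, Statistics}; time slot 2 → {Biology, Latin, Econ}; time slot 3 → {Civics}. Every pair that conflicts lands in different time slots.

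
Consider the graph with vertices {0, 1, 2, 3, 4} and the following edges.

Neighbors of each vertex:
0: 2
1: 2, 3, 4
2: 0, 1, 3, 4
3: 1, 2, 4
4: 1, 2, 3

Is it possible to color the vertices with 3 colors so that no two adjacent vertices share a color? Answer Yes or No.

No

1, 2, 3, 4 are pairwise adjacent (a clique of size 4), so at least 4 colors are needed.
So 3 colors are not enough.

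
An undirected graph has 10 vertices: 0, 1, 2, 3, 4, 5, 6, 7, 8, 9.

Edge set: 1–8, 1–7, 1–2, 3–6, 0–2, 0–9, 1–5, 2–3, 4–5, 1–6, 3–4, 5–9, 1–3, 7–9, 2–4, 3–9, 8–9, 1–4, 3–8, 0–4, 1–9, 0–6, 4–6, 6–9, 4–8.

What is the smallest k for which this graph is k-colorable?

4

1, 2, 3, 4 are mutually adjacent (a clique of size 4), so at least 4 colors are needed.
One proper 4-coloring: 0=red, 1=red, 2=yellow, 3=green, 4=blue, 5=green, 6=yellow, 7=green, 8=yellow, 9=blue. No two adjacent vertices share a color.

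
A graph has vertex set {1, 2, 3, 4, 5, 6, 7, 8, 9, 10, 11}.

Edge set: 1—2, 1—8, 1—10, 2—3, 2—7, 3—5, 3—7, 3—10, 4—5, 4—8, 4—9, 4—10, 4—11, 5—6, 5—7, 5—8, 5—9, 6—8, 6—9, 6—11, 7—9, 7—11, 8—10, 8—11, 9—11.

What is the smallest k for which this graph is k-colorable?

3

5, 6, 8 are pairwise adjacent, so at least 3 colors are needed.
3 colors suffice: color red → {3, 8, 9}; color blue → {2, 5, 10, 11}; color green → {1, 4, 6, 7}. Each edge has distinct colors on its endpoints.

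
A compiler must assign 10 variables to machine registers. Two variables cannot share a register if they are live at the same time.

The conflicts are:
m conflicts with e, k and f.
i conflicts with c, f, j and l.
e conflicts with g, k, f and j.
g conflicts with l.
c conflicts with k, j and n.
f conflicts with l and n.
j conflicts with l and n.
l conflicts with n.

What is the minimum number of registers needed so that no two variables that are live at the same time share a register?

m, e, f pairwise conflict, so at least 3 registers are needed.
3 registers suffice: m=3, i=3, e=2, g=1, c=2, k=1, f=1, j=1, l=2, n=3. Each listed conflict is separated.

3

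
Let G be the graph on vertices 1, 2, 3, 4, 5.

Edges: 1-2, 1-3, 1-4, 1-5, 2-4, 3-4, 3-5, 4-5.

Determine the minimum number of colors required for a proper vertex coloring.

4

1, 3, 4, 5 are mutually adjacent (a clique of size 4), so at least 4 colors are needed.
One proper 4-coloring: 1=a, 2=c, 3=c, 4=b, 5=d. No two adjacent vertices share a color.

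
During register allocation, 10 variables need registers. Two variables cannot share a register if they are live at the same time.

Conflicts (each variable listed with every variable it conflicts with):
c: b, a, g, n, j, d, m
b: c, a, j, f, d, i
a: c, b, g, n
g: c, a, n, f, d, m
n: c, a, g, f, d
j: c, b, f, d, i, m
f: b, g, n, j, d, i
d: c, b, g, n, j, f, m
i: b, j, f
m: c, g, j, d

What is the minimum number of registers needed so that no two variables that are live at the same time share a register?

c, j, d, m pairwise conflict, so at least 4 registers are needed.
4 registers suffice: register 1 → {c, f}; register 2 → {a, d, i}; register 3 → {g, j}; register 4 → {b, n, m}. No two conflicting variables share a register.

4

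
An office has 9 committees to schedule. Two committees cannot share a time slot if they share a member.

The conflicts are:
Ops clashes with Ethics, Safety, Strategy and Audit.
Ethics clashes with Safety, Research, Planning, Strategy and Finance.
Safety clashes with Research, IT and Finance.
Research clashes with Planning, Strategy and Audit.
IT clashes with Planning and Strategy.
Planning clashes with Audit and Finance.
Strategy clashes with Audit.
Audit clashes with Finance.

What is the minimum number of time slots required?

Ops, Strategy, Audit all conflict with each other, so at least 3 time slots are needed.
Using 3 time slots: Ops=2, Ethics=1, Safety=3, Research=2, IT=1, Planning=3, Strategy=3, Audit=1, Finance=2. No two conflicting committees share a time slot.

3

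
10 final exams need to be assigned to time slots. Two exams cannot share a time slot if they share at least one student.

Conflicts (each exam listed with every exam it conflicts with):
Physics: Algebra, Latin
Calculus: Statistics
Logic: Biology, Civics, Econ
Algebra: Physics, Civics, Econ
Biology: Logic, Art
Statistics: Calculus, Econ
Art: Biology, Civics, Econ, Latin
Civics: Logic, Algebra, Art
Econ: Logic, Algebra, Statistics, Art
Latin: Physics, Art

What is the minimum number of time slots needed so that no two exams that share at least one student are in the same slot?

The cycle Econ-Algebra-Physics-Latin-Art-Econ has odd length 5, so it cannot be 2-colored; at least 3 time slots are needed.
3 time slots suffice: Physics=1, Calculus=1, Logic=2, Algebra=2, Biology=1, Statistics=2, Art=2, Civics=1, Econ=1, Latin=3. Each listed conflict is separated.

3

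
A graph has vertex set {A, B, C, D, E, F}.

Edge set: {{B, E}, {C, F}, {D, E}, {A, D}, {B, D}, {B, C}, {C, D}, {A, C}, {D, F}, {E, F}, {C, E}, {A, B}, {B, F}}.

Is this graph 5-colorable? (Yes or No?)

Yes

The chromatic number is 5. B, C, D, E, F form a clique, so at least 5 colors are needed.
5 colors suffice: A=4, B=3, C=1, D=2, E=4, F=5.
That is already a proper 5-coloring.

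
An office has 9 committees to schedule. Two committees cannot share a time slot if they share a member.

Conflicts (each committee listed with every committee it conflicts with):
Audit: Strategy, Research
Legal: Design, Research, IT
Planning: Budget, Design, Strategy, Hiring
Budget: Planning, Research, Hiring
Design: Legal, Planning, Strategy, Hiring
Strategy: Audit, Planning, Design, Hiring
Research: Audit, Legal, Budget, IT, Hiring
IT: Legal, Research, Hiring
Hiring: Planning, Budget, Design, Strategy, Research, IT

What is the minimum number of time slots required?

Planning, Design, Strategy, Hiring pairwise conflict, so at least 4 time slots are needed.
4 time slots suffice: time slot 1 → {Audit, Legal, Hiring}; time slot 2 → {Planning, Research}; time slot 3 → {Budget, Design, IT}; time slot 4 → {Strategy}. Each listed conflict is separated.

4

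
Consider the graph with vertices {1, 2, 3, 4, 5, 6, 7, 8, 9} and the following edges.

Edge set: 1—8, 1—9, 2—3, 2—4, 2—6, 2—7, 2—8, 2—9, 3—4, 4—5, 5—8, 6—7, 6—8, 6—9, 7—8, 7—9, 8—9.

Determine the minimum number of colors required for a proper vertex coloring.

2, 6, 7, 8, 9 are pairwise adjacent (a clique of size 5), so at least 5 colors are needed.
One proper 5-coloring: 1=a, 2=a, 3=c, 4=b, 5=a, 6=e, 7=d, 8=b, 9=c. Each edge has distinct colors on its endpoints.

5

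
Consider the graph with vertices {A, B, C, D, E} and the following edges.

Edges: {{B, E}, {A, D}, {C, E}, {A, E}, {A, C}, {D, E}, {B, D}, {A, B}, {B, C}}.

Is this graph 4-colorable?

Yes

The chromatic number is 4. A, B, C, E are pairwise adjacent (a clique of size 4), so at least 4 colors are needed.
4 colors suffice: color 1 → {E}; color 2 → {A}; color 3 → {B}; color 4 → {C, D}.
That is already a proper 4-coloring.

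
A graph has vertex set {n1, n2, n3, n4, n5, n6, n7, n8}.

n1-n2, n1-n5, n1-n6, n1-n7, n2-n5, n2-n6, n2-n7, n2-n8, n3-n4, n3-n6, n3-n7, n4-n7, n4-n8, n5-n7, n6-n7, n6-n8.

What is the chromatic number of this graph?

4

n1, n2, n6, n7 are pairwise adjacent (a clique of size 4), so at least 4 colors are needed.
One proper 4-coloring: n1=4, n2=3, n3=3, n4=2, n5=2, n6=2, n7=1, n8=1. Every edge joins two different colors.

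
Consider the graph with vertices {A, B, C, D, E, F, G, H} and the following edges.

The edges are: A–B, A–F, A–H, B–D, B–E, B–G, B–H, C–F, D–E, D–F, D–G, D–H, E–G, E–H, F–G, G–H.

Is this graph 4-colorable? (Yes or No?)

No

B, D, E, G, H are pairwise adjacent (a clique of size 5), so at least 5 colors are needed.
So 4 colors are not enough.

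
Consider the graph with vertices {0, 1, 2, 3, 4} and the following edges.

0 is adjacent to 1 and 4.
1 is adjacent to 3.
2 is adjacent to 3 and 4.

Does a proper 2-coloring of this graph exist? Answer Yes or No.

No

The cycle 0-4-2-3-1-0 has odd length 5, so it cannot be 2-colored; at least 3 colors are needed.
So 2 colors are not enough.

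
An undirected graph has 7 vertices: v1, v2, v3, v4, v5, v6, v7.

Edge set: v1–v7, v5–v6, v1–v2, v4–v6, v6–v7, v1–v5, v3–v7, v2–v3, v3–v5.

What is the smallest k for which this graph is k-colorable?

v4 and v6 are adjacent, so at least 2 colors are needed.
2 colors suffice: v1=R, v2=B, v3=R, v4=B, v5=B, v6=R, v7=B. No two adjacent vertices share a color.

2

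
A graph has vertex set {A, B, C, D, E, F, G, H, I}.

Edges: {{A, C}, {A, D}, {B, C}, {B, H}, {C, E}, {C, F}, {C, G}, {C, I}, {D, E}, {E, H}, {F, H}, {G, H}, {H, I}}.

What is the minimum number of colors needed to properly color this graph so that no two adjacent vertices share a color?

A and D are adjacent, so at least 2 colors are needed.
2 colors suffice: color 1 → {C, D, H}; color 2 → {A, B, E, F, G, I}. Each edge has distinct colors on its endpoints.

2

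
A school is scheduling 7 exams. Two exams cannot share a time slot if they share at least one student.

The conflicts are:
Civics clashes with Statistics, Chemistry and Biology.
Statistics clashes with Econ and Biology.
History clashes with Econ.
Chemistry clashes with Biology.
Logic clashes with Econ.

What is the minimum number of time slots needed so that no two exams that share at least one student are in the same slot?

Civics, Statistics, Biology pairwise conflict, so at least 3 time slots are needed.
3 time slots suffice: time slot 1 → {Statistics, History, Chemistry, Logic}; time slot 2 → {Econ, Biology}; time slot 3 → {Civics}. Every pair that conflicts lands in different time slots.

3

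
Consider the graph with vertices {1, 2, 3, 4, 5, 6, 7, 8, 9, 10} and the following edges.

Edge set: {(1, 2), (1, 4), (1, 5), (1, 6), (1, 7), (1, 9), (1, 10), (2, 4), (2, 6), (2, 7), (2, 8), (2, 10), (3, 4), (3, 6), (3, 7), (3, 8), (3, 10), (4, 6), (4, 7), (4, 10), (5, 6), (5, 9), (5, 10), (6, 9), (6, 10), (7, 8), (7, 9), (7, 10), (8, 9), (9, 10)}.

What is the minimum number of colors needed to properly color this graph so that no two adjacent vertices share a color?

5

1, 2, 4, 7, 10 are pairwise adjacent (a clique of size 5), so at least 5 colors are needed.
5 colors suffice: color a → {8, 10}; color b → {6, 7}; color c → {1, 3}; color d → {4, 9}; color e → {2, 5}. No two adjacent vertices share a color.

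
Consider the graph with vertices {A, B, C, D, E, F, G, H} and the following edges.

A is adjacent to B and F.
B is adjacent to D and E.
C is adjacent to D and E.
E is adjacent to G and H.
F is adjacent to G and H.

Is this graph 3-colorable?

The chromatic number is 3. The cycle A-B-E-G-F-A has odd length 5, so it cannot be 2-colored; at least 3 colors are needed.
3 colors suffice: A=3, B=2, C=2, D=1, E=1, F=1, G=2, H=2.
That is already a proper 3-coloring.

Yes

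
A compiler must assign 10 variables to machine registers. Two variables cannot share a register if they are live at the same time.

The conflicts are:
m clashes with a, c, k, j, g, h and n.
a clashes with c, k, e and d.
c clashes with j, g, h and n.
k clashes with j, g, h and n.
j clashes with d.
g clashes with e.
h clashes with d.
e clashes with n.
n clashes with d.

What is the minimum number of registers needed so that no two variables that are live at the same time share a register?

3

m, c, h all conflict with each other, so at least 3 registers are needed.
A valid assignment using 3 registers: m=1, a=3, c=2, k=2, j=3, g=3, h=3, e=1, n=3, d=1. No two conflicting variables share a register.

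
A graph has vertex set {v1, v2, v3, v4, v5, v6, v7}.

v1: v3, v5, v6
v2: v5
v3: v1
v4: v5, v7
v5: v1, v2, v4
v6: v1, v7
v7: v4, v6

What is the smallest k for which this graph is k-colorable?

The cycle v5-v4-v7-v6-v1-v5 has odd length 5, so it cannot be 2-colored; at least 3 colors are needed.
One proper 3-coloring: v1=B, v2=B, v3=R, v4=B, v5=R, v6=G, v7=R. Each edge has distinct colors on its endpoints.

3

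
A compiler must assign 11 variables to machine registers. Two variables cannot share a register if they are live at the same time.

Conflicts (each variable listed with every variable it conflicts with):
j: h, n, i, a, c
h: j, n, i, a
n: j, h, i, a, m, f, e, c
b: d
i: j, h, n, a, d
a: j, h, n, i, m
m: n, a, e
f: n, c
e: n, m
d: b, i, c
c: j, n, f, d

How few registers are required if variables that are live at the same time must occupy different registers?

5

j, h, n, i, a pairwise conflict, so at least 5 registers are needed.
5 registers suffice: register 1 → {n, d}; register 2 → {b, i, m, c}; register 3 → {j, f, e}; register 4 → {a}; register 5 → {h}. Every pair that conflicts lands in different registers.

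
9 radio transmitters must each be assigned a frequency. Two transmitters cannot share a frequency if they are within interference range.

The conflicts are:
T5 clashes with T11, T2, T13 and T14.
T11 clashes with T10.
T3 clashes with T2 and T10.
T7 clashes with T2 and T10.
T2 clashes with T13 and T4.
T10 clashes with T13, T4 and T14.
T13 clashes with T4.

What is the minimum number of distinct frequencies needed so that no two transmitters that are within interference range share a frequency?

3

T2, T13, T4 all conflict with each other, so at least 3 frequencies are needed.
3 frequencies suffice: frequency 1 → {T2, T10}; frequency 2 → {T11, T3, T7, T13, T14}; frequency 3 → {T5, T4}. No two conflicting transmitters share a frequency.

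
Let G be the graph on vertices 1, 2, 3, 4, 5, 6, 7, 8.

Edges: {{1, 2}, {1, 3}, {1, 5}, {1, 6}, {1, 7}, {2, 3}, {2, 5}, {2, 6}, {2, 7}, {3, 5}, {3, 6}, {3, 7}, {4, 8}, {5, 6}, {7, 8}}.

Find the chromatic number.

5

1, 2, 3, 5, 6 are mutually adjacent (a clique of size 5), so at least 5 colors are needed.
5 colors suffice: color a → {1, 8}; color b → {3, 4}; color c → {2}; color d → {6, 7}; color e → {5}. No two adjacent vertices share a color.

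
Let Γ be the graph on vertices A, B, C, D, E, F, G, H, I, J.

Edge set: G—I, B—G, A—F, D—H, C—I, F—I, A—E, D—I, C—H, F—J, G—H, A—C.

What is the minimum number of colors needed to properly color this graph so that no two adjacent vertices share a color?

A and C are adjacent, so at least 2 colors are needed.
A valid assignment using 2 colors: A=red, B=red, C=blue, D=blue, E=blue, F=blue, G=blue, H=red, I=red, J=red. Every edge joins two different colors.

2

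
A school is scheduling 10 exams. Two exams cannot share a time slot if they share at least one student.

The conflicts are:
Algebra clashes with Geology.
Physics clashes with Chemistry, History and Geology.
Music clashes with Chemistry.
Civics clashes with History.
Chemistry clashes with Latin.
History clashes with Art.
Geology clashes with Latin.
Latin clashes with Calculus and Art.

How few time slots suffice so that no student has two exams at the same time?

3

The cycle Physics-Geology-Latin-Art-History-Physics has odd length 5, so it cannot be 2-colored; at least 3 time slots are needed.
3 time slots suffice: time slot 1 → {Algebra, Music, History, Latin}; time slot 2 → {Civics, Chemistry, Geology, Calculus, Art}; time slot 3 → {Physics}. No two conflicting exams share a time slot.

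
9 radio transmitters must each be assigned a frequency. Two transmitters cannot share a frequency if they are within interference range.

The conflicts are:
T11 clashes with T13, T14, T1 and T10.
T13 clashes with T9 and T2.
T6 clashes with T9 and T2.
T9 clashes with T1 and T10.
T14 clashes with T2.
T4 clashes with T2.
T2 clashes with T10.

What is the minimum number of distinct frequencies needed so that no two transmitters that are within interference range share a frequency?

T11 and T13 conflict, so at least 2 frequencies are needed.
2 frequencies suffice: frequency 1 → {T11, T9, T2}; frequency 2 → {T13, T6, T14, T4, T1, T10}. Every pair that conflicts lands in different frequencies.

2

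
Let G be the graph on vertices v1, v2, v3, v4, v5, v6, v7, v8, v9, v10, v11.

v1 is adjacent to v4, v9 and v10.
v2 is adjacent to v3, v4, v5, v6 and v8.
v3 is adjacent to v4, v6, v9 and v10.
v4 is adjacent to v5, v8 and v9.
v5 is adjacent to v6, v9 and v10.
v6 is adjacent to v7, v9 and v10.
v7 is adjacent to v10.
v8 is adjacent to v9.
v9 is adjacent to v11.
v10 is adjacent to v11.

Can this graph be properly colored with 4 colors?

The chromatic number is 3. v4, v8, v9 are mutually adjacent, so at least 3 colors are needed.
3 colors suffice: color 1 → {v2, v9, v10}; color 2 → {v4, v6, v11}; color 3 → {v1, v3, v5, v7, v8}.
Since 4 ≥ 3, a proper 4-coloring certainly exists.

Yes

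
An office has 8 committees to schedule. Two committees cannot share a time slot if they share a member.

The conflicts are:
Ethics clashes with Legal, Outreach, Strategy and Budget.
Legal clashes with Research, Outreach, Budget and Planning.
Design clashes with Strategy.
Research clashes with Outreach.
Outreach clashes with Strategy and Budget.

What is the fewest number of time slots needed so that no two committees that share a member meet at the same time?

4

Ethics, Legal, Outreach, Budget all conflict with each other, so at least 4 time slots are needed.
4 time slots suffice: Ethics=3, Legal=1, Design=2, Research=3, Outreach=2, Strategy=1, Budget=4, Planning=2. Every pair that conflicts lands in different time slots.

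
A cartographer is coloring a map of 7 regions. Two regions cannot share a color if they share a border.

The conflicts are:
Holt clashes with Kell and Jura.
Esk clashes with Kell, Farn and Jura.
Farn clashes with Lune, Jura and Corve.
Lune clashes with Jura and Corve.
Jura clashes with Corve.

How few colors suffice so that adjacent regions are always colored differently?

4

Farn, Lune, Jura, Corve all conflict with each other, so at least 4 colors are needed.
One proper 4-coloring: Holt=2, Esk=3, Kell=1, Farn=2, Lune=4, Jura=1, Corve=3. Every pair that conflicts lands in different colors.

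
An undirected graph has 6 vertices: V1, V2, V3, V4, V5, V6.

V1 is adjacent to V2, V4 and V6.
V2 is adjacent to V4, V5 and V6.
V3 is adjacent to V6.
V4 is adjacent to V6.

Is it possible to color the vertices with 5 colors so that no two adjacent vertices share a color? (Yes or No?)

The chromatic number is 4. V1, V2, V4, V6 form a clique, so at least 4 colors are needed.
4 colors suffice: color 1 → {V5, V6}; color 2 → {V2, V3}; color 3 → {V4}; color 4 → {V1}.
Since 5 ≥ 4, a proper 5-coloring certainly exists.

Yes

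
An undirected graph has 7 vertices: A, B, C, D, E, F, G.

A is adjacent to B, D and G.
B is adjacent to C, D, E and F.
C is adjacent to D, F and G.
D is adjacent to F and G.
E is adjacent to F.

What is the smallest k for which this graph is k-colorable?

B, C, D, F are mutually adjacent (a clique of size 4), so at least 4 colors are needed.
One proper 4-coloring: A=green, B=red, C=yellow, D=blue, E=blue, F=green, G=red. Every edge joins two different colors.

4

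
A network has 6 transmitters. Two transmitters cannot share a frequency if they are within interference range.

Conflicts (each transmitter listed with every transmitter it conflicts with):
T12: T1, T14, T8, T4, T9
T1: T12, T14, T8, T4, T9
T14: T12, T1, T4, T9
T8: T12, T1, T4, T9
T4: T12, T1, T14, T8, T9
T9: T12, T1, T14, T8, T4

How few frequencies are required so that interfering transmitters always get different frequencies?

5

T12, T1, T8, T4, T9 all conflict with each other, so at least 5 frequencies are needed.
5 frequencies suffice: frequency 1 → {T12}; frequency 2 → {T9}; frequency 3 → {T4}; frequency 4 → {T1}; frequency 5 → {T14, T8}. Every pair that conflicts lands in different frequencies.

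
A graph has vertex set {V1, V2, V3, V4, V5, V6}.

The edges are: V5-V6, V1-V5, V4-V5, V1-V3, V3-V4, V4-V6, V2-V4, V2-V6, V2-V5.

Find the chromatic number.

4

V2, V4, V5, V6 form a clique, so at least 4 colors are needed.
4 colors suffice: color 1 → {V1, V4}; color 2 → {V3, V5}; color 3 → {V6}; color 4 → {V2}. Every edge joins two different colors.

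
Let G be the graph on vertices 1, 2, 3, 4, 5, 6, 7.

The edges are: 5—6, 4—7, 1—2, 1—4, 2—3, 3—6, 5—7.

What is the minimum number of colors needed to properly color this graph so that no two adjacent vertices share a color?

3

The cycle 5-6-3-2-1-4-7-5 has odd length 7, so it cannot be 2-colored; at least 3 colors are needed.
A valid assignment using 3 colors: 1=blue, 2=red, 3=blue, 4=green, 5=blue, 6=red, 7=red. Every edge joins two different colors.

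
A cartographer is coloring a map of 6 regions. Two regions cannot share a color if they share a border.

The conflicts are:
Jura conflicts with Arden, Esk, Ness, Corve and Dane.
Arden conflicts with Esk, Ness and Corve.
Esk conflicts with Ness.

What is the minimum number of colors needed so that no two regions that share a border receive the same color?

4

Jura, Arden, Esk, Ness are mutually in conflict, so at least 4 colors are needed.
4 colors suffice: color 1 → {Jura}; color 2 → {Arden, Dane}; color 3 → {Esk, Corve}; color 4 → {Ness}. Each listed conflict is separated.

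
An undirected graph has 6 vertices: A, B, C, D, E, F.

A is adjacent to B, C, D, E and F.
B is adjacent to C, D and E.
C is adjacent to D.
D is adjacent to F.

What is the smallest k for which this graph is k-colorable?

A, B, C, D form a clique, so at least 4 colors are needed.
One proper 4-coloring: A=1, B=2, C=4, D=3, E=3, F=2. Every edge joins two different colors.

4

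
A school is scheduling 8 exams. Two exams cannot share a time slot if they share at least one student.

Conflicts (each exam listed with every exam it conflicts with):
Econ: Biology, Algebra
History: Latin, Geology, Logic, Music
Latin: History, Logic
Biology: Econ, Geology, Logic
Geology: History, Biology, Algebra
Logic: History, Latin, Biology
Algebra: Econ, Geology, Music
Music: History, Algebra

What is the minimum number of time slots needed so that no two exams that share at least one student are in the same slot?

3

History, Latin, Logic are mutually in conflict, so at least 3 time slots are needed.
A valid assignment using 3 time slots: Econ=2, History=1, Latin=3, Biology=1, Geology=2, Logic=2, Algebra=1, Music=2. No two conflicting exams share a time slot.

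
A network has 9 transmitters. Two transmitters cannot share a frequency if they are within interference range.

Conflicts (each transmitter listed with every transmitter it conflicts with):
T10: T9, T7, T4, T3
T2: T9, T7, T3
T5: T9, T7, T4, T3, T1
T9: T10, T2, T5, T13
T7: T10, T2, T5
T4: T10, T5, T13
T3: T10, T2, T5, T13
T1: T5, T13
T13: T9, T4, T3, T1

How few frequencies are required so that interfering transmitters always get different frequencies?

2

T9 and T13 conflict, so at least 2 frequencies are needed.
2 frequencies suffice: frequency 1 → {T10, T2, T5, T13}; frequency 2 → {T9, T7, T4, T3, T1}. No two conflicting transmitters share a frequency.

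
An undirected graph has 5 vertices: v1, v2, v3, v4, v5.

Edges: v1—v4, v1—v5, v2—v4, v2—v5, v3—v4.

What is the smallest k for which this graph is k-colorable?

v2 and v4 are adjacent, so at least 2 colors are needed.
2 colors suffice: color 1 → {v4, v5}; color 2 → {v1, v2, v3}. Each edge has distinct colors on its endpoints.

2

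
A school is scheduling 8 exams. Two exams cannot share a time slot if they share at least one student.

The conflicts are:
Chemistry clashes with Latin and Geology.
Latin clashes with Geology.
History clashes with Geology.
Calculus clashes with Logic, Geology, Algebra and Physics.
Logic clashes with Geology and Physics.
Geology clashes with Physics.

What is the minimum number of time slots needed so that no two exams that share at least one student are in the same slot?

Calculus, Logic, Geology, Physics pairwise conflict, so at least 4 time slots are needed.
A valid assignment using 4 time slots: Chemistry=2, Latin=3, History=2, Calculus=2, Logic=4, Geology=1, Algebra=1, Physics=3. Every pair that conflicts lands in different time slots.

4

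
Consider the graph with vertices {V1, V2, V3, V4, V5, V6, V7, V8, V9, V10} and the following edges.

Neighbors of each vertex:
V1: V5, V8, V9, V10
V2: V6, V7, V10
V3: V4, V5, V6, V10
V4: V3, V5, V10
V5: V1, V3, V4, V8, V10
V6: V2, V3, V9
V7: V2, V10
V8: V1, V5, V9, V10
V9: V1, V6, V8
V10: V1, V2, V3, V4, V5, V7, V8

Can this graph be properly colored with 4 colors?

Yes

The chromatic number is 4. V3, V4, V5, V10 are mutually adjacent (a clique of size 4), so at least 4 colors are needed.
4 colors suffice: color 1 → {V9, V10}; color 2 → {V5, V6, V7}; color 3 → {V1, V2, V3}; color 4 → {V4, V8}.
That is already a proper 4-coloring.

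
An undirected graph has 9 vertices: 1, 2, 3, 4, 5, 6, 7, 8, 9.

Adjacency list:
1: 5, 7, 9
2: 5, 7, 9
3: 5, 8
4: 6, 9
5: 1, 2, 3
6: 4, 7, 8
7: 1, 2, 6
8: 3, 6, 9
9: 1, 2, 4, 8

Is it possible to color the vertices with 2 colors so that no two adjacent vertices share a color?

No

The cycle 9-8-6-7-2-9 has odd length 5, so it cannot be 2-colored; at least 3 colors are needed.
So 2 colors are not enough.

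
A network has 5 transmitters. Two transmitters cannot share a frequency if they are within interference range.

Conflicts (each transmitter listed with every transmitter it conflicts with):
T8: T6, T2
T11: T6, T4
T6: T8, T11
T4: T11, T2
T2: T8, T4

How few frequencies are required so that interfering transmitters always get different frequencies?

3

The cycle T6-T11-T4-T2-T8-T6 has odd length 5, so it cannot be 2-colored; at least 3 frequencies are needed.
3 frequencies suffice: frequency 1 → {T8, T4}; frequency 2 → {T11, T2}; frequency 3 → {T6}. Each listed conflict is separated.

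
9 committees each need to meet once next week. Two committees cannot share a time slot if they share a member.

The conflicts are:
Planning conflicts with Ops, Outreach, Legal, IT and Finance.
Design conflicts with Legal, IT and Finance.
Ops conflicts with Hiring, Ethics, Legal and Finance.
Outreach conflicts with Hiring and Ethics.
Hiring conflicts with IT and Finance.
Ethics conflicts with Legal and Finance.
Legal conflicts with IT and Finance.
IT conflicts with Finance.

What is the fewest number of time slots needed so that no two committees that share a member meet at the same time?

4

Planning, Legal, IT, Finance pairwise conflict, so at least 4 time slots are needed.
A valid assignment using 4 time slots: Planning=3, Design=3, Ops=4, Outreach=1, Hiring=2, Ethics=3, Legal=2, IT=4, Finance=1. Every pair that conflicts lands in different time slots.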